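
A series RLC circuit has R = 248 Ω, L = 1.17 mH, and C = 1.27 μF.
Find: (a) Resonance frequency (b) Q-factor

Step 1 — Resonance condition Im(Z)=0 gives ω₀ = 1/√(LC).
Step 2 — ω₀ = 1/√(0.00117·1.27e-06) = 2.594e+04 rad/s.
Step 3 — f₀ = ω₀/(2π) = 4129 Hz.
Step 4 — Series Q: Q = ω₀L/R = 2.594e+04·0.00117/248 = 0.1224.

(a) f₀ = 4129 Hz  (b) Q = 0.1224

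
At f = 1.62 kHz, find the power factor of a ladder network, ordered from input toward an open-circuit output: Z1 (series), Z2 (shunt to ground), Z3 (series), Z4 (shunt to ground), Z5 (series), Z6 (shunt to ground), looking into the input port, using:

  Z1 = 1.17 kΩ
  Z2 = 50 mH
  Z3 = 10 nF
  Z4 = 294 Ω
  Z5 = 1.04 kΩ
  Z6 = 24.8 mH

Step 1 — Angular frequency: ω = 2π·f = 2π·1620 = 1.018e+04 rad/s.
Step 2 — Component impedances:
  Z1: Z = R = 1170 Ω
  Z2: Z = jωL = j·1.018e+04·0.05 = 0 + j508.9 Ω
  Z3: Z = 1/(jωC) = -j/(ω·C) = 0 - j9824 Ω
  Z4: Z = R = 294 Ω
  Z5: Z = R = 1040 Ω
  Z6: Z = jωL = j·1.018e+04·0.0248 = 0 + j252.4 Ω
Step 3 — Ladder network (open output): work backward from the far end, alternating series and parallel combinations. Z_in = 1171 + j536.8 Ω = 1288∠24.6° Ω.
Step 4 — Power factor: PF = cos(φ) = Re(Z)/|Z| = 1170.7/1287.9 = 0.909.
Step 5 — Type: Im(Z) = 536.8 ⇒ lagging (phase φ = 24.6°).

PF = 0.909 (lagging, φ = 24.6°)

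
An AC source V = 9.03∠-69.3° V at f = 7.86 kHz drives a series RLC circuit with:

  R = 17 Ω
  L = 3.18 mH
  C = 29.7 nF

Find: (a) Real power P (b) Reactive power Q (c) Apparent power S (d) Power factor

Step 1 — Angular frequency: ω = 2π·f = 2π·7860 = 4.939e+04 rad/s.
Step 2 — Component impedances:
  R: Z = R = 17 Ω
  L: Z = jωL = j·4.939e+04·0.00318 = 0 + j157 Ω
  C: Z = 1/(jωC) = -j/(ω·C) = 0 - j681.8 Ω
Step 3 — Series combination: Z_total = R + L + C = 17 - j524.7 Ω = 525∠-88.1° Ω.
Step 4 — Source phasor: V = 9.03∠-69.3° V = 3.192 - j8.447 V.
Step 5 — Current: I = V / Z = 0.01628 + j0.005556 A = 0.0172∠18.8° A.
Step 6 — Complex power: S = V·I* = 0.005029 - j0.1552 VA.
Step 7 — Real power: P = Re(S) = 0.005029 W.
Step 8 — Reactive power: Q = Im(S) = -0.1552 VAR.
Step 9 — Apparent power: |S| = 0.1553 VA.
Step 10 — Power factor: PF = P/|S| = 0.03238 (leading).

(a) P = 0.005029 W  (b) Q = -0.1552 VAR  (c) S = 0.1553 VA  (d) PF = 0.03238 (leading)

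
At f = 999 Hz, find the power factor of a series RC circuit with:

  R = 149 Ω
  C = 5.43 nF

Step 1 — Angular frequency: ω = 2π·f = 2π·999 = 6277 rad/s.
Step 2 — Component impedances:
  R: Z = R = 149 Ω
  C: Z = 1/(jωC) = -j/(ω·C) = 0 - j2.934e+04 Ω
Step 3 — Series combination: Z_total = R + C = 149 - j2.934e+04 Ω = 2.934e+04∠-89.7° Ω.
Step 4 — Power factor: PF = cos(φ) = Re(Z)/|Z| = 149/2.934e+04 = 0.005078.
Step 5 — Type: Im(Z) = -2.934e+04 ⇒ leading (phase φ = -89.7°).

PF = 0.005078 (leading, φ = -89.7°)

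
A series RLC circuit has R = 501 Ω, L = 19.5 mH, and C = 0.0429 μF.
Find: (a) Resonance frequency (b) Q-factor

Step 1 — Resonance condition Im(Z)=0 gives ω₀ = 1/√(LC).
Step 2 — ω₀ = 1/√(0.0195·4.29e-08) = 3.457e+04 rad/s.
Step 3 — f₀ = ω₀/(2π) = 5503 Hz.
Step 4 — Series Q: Q = ω₀L/R = 3.457e+04·0.0195/501 = 1.346.

(a) f₀ = 5503 Hz  (b) Q = 1.346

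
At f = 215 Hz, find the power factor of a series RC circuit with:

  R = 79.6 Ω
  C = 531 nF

Step 1 — Angular frequency: ω = 2π·f = 2π·215 = 1351 rad/s.
Step 2 — Component impedances:
  R: Z = R = 79.6 Ω
  C: Z = 1/(jωC) = -j/(ω·C) = 0 - j1394 Ω
Step 3 — Series combination: Z_total = R + C = 79.6 - j1394 Ω = 1396∠-86.7° Ω.
Step 4 — Power factor: PF = cos(φ) = Re(Z)/|Z| = 79.6/1396.3 = 0.05701.
Step 5 — Type: Im(Z) = -1394 ⇒ leading (phase φ = -86.7°).

PF = 0.05701 (leading, φ = -86.7°)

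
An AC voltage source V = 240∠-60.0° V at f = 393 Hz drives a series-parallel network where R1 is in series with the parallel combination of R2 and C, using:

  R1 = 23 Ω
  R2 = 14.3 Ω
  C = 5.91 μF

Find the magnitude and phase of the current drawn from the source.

Step 1 — Angular frequency: ω = 2π·f = 2π·393 = 2469 rad/s.
Step 2 — Component impedances:
  R1: Z = R = 23 Ω
  R2: Z = R = 14.3 Ω
  C: Z = 1/(jωC) = -j/(ω·C) = 0 - j68.52 Ω
Step 3 — Parallel branch: R2 || C = 1/(1/R2 + 1/C) = 13.7 - j2.86 Ω.
Step 4 — Series with R1: Z_total = R1 + (R2 || C) = 36.7 - j2.86 Ω = 36.81∠-4.5° Ω.
Step 5 — Source phasor: V = 240∠-60.0° V = 120 - j207.8 V.
Step 6 — Ohm's law: I = V / Z_total = (120 - j207.8) / (36.7 - j2.86) = 3.688 - j5.376 A.
Step 7 — Convert to polar: |I| = 6.519 A, ∠I = -55.5°.

I = 6.519∠-55.5° A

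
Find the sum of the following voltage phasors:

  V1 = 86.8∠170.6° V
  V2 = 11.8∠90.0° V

Step 1 — Convert each phasor to rectangular form:
  V1 = 86.8·(cos(170.6°) + j·sin(170.6°)) = -85.63 + j14.18 V
  V2 = 11.8·(cos(90.0°) + j·sin(90.0°)) = 0 + j11.8 V
Step 2 — Sum components: V_total = -85.63 + j25.98 V.
Step 3 — Convert to polar: |V_total| = 89.49 V, ∠V_total = 163.1°.

V_total = 89.49∠163.1° V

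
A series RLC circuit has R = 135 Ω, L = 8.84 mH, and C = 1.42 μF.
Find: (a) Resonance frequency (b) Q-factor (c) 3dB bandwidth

Step 1 — Resonance: ω₀ = 1/√(LC) = 1/√(0.00884·1.42e-06) = 8925 rad/s.
Step 2 — f₀ = ω₀/(2π) = 1421 Hz.
Step 3 — Series Q: Q = ω₀L/R = 8925·0.00884/135 = 0.5845.
Step 4 — Bandwidth: Δω = ω₀/Q = 1.527e+04 rad/s; BW = Δω/(2π) = 2431 Hz.

(a) f₀ = 1421 Hz  (b) Q = 0.5845  (c) BW = 2431 Hz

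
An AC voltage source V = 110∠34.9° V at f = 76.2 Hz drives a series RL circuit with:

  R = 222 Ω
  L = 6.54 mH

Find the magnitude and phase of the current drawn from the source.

Step 1 — Angular frequency: ω = 2π·f = 2π·76.2 = 478.8 rad/s.
Step 2 — Component impedances:
  R: Z = R = 222 Ω
  L: Z = jωL = j·478.8·0.00654 = 0 + j3.131 Ω
Step 3 — Series combination: Z_total = R + L = 222 + j3.131 Ω = 222∠0.8° Ω.
Step 4 — Source phasor: V = 110∠34.9° V = 90.22 + j62.94 V.
Step 5 — Ohm's law: I = V / Z_total = (90.22 + j62.94) / (222 + j3.131) = 0.4103 + j0.2777 A.
Step 6 — Convert to polar: |I| = 0.4954 A, ∠I = 34.1°.

I = 0.4954∠34.1° A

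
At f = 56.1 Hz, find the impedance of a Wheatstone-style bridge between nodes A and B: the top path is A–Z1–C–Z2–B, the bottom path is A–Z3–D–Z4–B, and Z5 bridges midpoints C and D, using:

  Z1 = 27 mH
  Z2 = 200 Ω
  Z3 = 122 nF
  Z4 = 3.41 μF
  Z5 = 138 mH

Step 1 — Angular frequency: ω = 2π·f = 2π·56.1 = 352.5 rad/s.
Step 2 — Component impedances:
  Z1: Z = jωL = j·352.5·0.027 = 0 + j9.517 Ω
  Z2: Z = R = 200 Ω
  Z3: Z = 1/(jωC) = -j/(ω·C) = 0 - j2.325e+04 Ω
  Z4: Z = 1/(jωC) = -j/(ω·C) = 0 - j832 Ω
  Z5: Z = jωL = j·352.5·0.138 = 0 + j48.64 Ω
Step 3 — Bridge requires nodal analysis (the Z5 bridge couples midpoints C and D, so the two paths cannot be reduced to a simple series/parallel combination). Setting node B to ground and injecting 1 A at node A, the 3-node admittance system at A, C, D solves to V_A = Z_AB = 187.7 - j38.42 Ω = 191.6∠-11.6° Ω.

Z = 187.7 - j38.42 Ω = 191.6∠-11.6° Ω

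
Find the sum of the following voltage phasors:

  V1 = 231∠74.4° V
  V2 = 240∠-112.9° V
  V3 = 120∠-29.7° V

Step 1 — Convert each phasor to rectangular form:
  V1 = 231·(cos(74.4°) + j·sin(74.4°)) = 62.12 + j222.5 V
  V2 = 240·(cos(-112.9°) + j·sin(-112.9°)) = -93.39 - j221.1 V
  V3 = 120·(cos(-29.7°) + j·sin(-29.7°)) = 104.2 - j59.46 V
Step 2 — Sum components: V_total = 72.97 - j58.05 V.
Step 3 — Convert to polar: |V_total| = 93.24 V, ∠V_total = -38.5°.

V_total = 93.24∠-38.5° V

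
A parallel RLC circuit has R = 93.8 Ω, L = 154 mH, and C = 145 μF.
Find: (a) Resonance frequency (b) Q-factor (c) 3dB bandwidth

Step 1 — Resonance: ω₀ = 1/√(LC) = 1/√(0.154·0.000145) = 211.6 rad/s.
Step 2 — f₀ = ω₀/(2π) = 33.68 Hz.
Step 3 — Parallel Q: Q = R/(ω₀L) = 93.8/(211.6·0.154) = 2.878.
Step 4 — Bandwidth: Δω = ω₀/Q = 73.52 rad/s; BW = Δω/(2π) = 11.7 Hz.

(a) f₀ = 33.68 Hz  (b) Q = 2.878  (c) BW = 11.7 Hz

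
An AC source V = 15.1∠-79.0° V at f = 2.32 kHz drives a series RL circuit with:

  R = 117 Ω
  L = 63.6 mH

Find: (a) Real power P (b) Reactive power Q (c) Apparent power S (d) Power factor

Step 1 — Angular frequency: ω = 2π·f = 2π·2320 = 1.458e+04 rad/s.
Step 2 — Component impedances:
  R: Z = R = 117 Ω
  L: Z = jωL = j·1.458e+04·0.0636 = 0 + j927.1 Ω
Step 3 — Series combination: Z_total = R + L = 117 + j927.1 Ω = 934.5∠82.8° Ω.
Step 4 — Source phasor: V = 15.1∠-79.0° V = 2.881 - j14.82 V.
Step 5 — Current: I = V / Z = -0.01535 - j0.005045 A = 0.01616∠-161.8° A.
Step 6 — Complex power: S = V·I* = 0.03055 + j0.2421 VA.
Step 7 — Real power: P = Re(S) = 0.03055 W.
Step 8 — Reactive power: Q = Im(S) = 0.2421 VAR.
Step 9 — Apparent power: |S| = 0.244 VA.
Step 10 — Power factor: PF = P/|S| = 0.1252 (lagging).

(a) P = 0.03055 W  (b) Q = 0.2421 VAR  (c) S = 0.244 VA  (d) PF = 0.1252 (lagging)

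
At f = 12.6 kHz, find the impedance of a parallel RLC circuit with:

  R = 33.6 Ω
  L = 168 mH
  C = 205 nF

Step 1 — Angular frequency: ω = 2π·f = 2π·1.26e+04 = 7.917e+04 rad/s.
Step 2 — Component impedances:
  R: Z = R = 33.6 Ω
  L: Z = jωL = j·7.917e+04·0.168 = 0 + j1.33e+04 Ω
  C: Z = 1/(jωC) = -j/(ω·C) = 0 - j61.62 Ω
Step 3 — Parallel combination: 1/Z_total = 1/R + 1/L + 1/C; Z_total = 25.95 - j14.09 Ω = 29.53∠-28.5° Ω.

Z = 25.95 - j14.09 Ω = 29.53∠-28.5° Ω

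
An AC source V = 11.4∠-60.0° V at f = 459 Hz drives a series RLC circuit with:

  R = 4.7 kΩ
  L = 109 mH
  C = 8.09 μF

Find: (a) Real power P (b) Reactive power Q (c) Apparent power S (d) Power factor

Step 1 — Angular frequency: ω = 2π·f = 2π·459 = 2884 rad/s.
Step 2 — Component impedances:
  R: Z = R = 4700 Ω
  L: Z = jωL = j·2884·0.109 = 0 + j314.4 Ω
  C: Z = 1/(jωC) = -j/(ω·C) = 0 - j42.86 Ω
Step 3 — Series combination: Z_total = R + L + C = 4700 + j271.5 Ω = 4708∠3.3° Ω.
Step 4 — Source phasor: V = 11.4∠-60.0° V = 5.7 - j9.873 V.
Step 5 — Current: I = V / Z = 0.001088 - j0.002163 A = 0.002421∠-63.3° A.
Step 6 — Complex power: S = V·I* = 0.02756 + j0.001592 VA.
Step 7 — Real power: P = Re(S) = 0.02756 W.
Step 8 — Reactive power: Q = Im(S) = 0.001592 VAR.
Step 9 — Apparent power: |S| = 0.02761 VA.
Step 10 — Power factor: PF = P/|S| = 0.9983 (lagging).

(a) P = 0.02756 W  (b) Q = 0.001592 VAR  (c) S = 0.02761 VA  (d) PF = 0.9983 (lagging)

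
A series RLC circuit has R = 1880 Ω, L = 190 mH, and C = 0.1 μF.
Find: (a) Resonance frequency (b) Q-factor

Step 1 — Resonance condition Im(Z)=0 gives ω₀ = 1/√(LC).
Step 2 — ω₀ = 1/√(0.19·1e-07) = 7255 rad/s.
Step 3 — f₀ = ω₀/(2π) = 1155 Hz.
Step 4 — Series Q: Q = ω₀L/R = 7255·0.19/1880 = 0.7332.

(a) f₀ = 1155 Hz  (b) Q = 0.7332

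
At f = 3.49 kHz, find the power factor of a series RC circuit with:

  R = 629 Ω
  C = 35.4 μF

Step 1 — Angular frequency: ω = 2π·f = 2π·3490 = 2.193e+04 rad/s.
Step 2 — Component impedances:
  R: Z = R = 629 Ω
  C: Z = 1/(jωC) = -j/(ω·C) = 0 - j1.288 Ω
Step 3 — Series combination: Z_total = R + C = 629 - j1.288 Ω = 629∠-0.1° Ω.
Step 4 — Power factor: PF = cos(φ) = Re(Z)/|Z| = 629/629 = 1.
Step 5 — Type: Im(Z) = -1.288 ⇒ leading (phase φ = -0.1°).

PF = 1 (leading, φ = -0.1°)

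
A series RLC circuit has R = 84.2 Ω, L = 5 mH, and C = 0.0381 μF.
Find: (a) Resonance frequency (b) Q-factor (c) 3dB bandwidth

Step 1 — Resonance: ω₀ = 1/√(LC) = 1/√(0.005·3.81e-08) = 7.245e+04 rad/s.
Step 2 — f₀ = ω₀/(2π) = 1.153e+04 Hz.
Step 3 — Series Q: Q = ω₀L/R = 7.245e+04·0.005/84.2 = 4.302.
Step 4 — Bandwidth: Δω = ω₀/Q = 1.684e+04 rad/s; BW = Δω/(2π) = 2680 Hz.

(a) f₀ = 1.153e+04 Hz  (b) Q = 4.302  (c) BW = 2680 Hz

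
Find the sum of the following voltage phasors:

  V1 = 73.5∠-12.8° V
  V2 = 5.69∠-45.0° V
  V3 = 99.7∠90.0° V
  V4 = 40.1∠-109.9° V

Step 1 — Convert each phasor to rectangular form:
  V1 = 73.5·(cos(-12.8°) + j·sin(-12.8°)) = 71.67 - j16.28 V
  V2 = 5.69·(cos(-45.0°) + j·sin(-45.0°)) = 4.023 - j4.023 V
  V3 = 99.7·(cos(90.0°) + j·sin(90.0°)) = 0 + j99.7 V
  V4 = 40.1·(cos(-109.9°) + j·sin(-109.9°)) = -13.65 - j37.71 V
Step 2 — Sum components: V_total = 62.05 + j41.69 V.
Step 3 — Convert to polar: |V_total| = 74.75 V, ∠V_total = 33.9°.

V_total = 74.75∠33.9° V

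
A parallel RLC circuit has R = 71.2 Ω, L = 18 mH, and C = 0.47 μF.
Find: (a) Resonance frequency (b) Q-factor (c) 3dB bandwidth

Step 1 — Resonance: ω₀ = 1/√(LC) = 1/√(0.018·4.7e-07) = 1.087e+04 rad/s.
Step 2 — f₀ = ω₀/(2π) = 1730 Hz.
Step 3 — Parallel Q: Q = R/(ω₀L) = 71.2/(1.087e+04·0.018) = 0.3638.
Step 4 — Bandwidth: Δω = ω₀/Q = 2.988e+04 rad/s; BW = Δω/(2π) = 4756 Hz.

(a) f₀ = 1730 Hz  (b) Q = 0.3638  (c) BW = 4756 Hz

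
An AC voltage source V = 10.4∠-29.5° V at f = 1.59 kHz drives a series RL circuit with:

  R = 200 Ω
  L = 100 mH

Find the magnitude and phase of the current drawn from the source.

Step 1 — Angular frequency: ω = 2π·f = 2π·1590 = 9990 rad/s.
Step 2 — Component impedances:
  R: Z = R = 200 Ω
  L: Z = jωL = j·9990·0.1 = 0 + j999 Ω
Step 3 — Series combination: Z_total = R + L = 200 + j999 Ω = 1019∠78.7° Ω.
Step 4 — Source phasor: V = 10.4∠-29.5° V = 9.052 - j5.121 V.
Step 5 — Ohm's law: I = V / Z_total = (9.052 - j5.121) / (200 + j999) = -0.003185 - j0.009698 A.
Step 6 — Convert to polar: |I| = 0.01021 A, ∠I = -108.2°.

I = 0.01021∠-108.2° A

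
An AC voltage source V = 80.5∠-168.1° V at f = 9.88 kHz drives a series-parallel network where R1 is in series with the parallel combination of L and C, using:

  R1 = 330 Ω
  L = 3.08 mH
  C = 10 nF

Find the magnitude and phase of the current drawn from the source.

Step 1 — Angular frequency: ω = 2π·f = 2π·9880 = 6.208e+04 rad/s.
Step 2 — Component impedances:
  R1: Z = R = 330 Ω
  L: Z = jωL = j·6.208e+04·0.00308 = 0 + j191.2 Ω
  C: Z = 1/(jωC) = -j/(ω·C) = 0 - j1611 Ω
Step 3 — Parallel branch: L || C = 1/(1/L + 1/C) = 0 + j217 Ω.
Step 4 — Series with R1: Z_total = R1 + (L || C) = 330 + j217 Ω = 394.9∠33.3° Ω.
Step 5 — Source phasor: V = 80.5∠-168.1° V = -78.77 - j16.6 V.
Step 6 — Ohm's law: I = V / Z_total = (-78.77 - j16.6) / (330 + j217) = -0.1898 + j0.07445 A.
Step 7 — Convert to polar: |I| = 0.2038 A, ∠I = 158.6°.

I = 0.2038∠158.6° A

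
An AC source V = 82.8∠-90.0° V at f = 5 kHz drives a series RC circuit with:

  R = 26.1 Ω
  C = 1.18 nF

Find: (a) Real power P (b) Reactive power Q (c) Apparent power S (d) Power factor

Step 1 — Angular frequency: ω = 2π·f = 2π·5000 = 3.142e+04 rad/s.
Step 2 — Component impedances:
  R: Z = R = 26.1 Ω
  C: Z = 1/(jωC) = -j/(ω·C) = 0 - j2.698e+04 Ω
Step 3 — Series combination: Z_total = R + C = 26.1 - j2.698e+04 Ω = 2.698e+04∠-89.9° Ω.
Step 4 — Source phasor: V = 82.8∠-90.0° V = 0 - j82.8 V.
Step 5 — Current: I = V / Z = 0.003069 - j2.97e-06 A = 0.003069∠-0.1° A.
Step 6 — Complex power: S = V·I* = 0.0002459 - j0.2542 VA.
Step 7 — Real power: P = Re(S) = 0.0002459 W.
Step 8 — Reactive power: Q = Im(S) = -0.2542 VAR.
Step 9 — Apparent power: |S| = 0.2542 VA.
Step 10 — Power factor: PF = P/|S| = 0.0009675 (leading).

(a) P = 0.0002459 W  (b) Q = -0.2542 VAR  (c) S = 0.2542 VA  (d) PF = 0.0009675 (leading)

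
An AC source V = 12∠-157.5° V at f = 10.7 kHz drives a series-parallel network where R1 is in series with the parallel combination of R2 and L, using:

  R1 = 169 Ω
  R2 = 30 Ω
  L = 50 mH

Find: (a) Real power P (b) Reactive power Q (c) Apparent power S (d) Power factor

Step 1 — Angular frequency: ω = 2π·f = 2π·1.07e+04 = 6.723e+04 rad/s.
Step 2 — Component impedances:
  R1: Z = R = 169 Ω
  R2: Z = R = 30 Ω
  L: Z = jωL = j·6.723e+04·0.05 = 0 + j3362 Ω
Step 3 — Parallel branch: R2 || L = 1/(1/R2 + 1/L) = 30 + j0.2677 Ω.
Step 4 — Series with R1: Z_total = R1 + (R2 || L) = 199 + j0.2677 Ω = 199∠0.1° Ω.
Step 5 — Source phasor: V = 12∠-157.5° V = -11.09 - j4.592 V.
Step 6 — Current: I = V / Z = -0.05574 - j0.023 A = 0.0603∠-157.6° A.
Step 7 — Complex power: S = V·I* = 0.7236 + j0.0009735 VA.
Step 8 — Real power: P = Re(S) = 0.7236 W.
Step 9 — Reactive power: Q = Im(S) = 0.0009735 VAR.
Step 10 — Apparent power: |S| = 0.7236 VA.
Step 11 — Power factor: PF = P/|S| = 1 (lagging).

(a) P = 0.7236 W  (b) Q = 0.0009735 VAR  (c) S = 0.7236 VA  (d) PF = 1 (lagging)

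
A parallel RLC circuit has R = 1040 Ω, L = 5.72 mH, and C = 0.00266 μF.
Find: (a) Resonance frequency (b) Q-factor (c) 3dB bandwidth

Step 1 — Resonance: ω₀ = 1/√(LC) = 1/√(0.00572·2.66e-09) = 2.564e+05 rad/s.
Step 2 — f₀ = ω₀/(2π) = 4.08e+04 Hz.
Step 3 — Parallel Q: Q = R/(ω₀L) = 1040/(2.564e+05·0.00572) = 0.7092.
Step 4 — Bandwidth: Δω = ω₀/Q = 3.615e+05 rad/s; BW = Δω/(2π) = 5.753e+04 Hz.

(a) f₀ = 4.08e+04 Hz  (b) Q = 0.7092  (c) BW = 5.753e+04 Hz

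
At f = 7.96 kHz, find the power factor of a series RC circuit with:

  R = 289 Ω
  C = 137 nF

Step 1 — Angular frequency: ω = 2π·f = 2π·7960 = 5.001e+04 rad/s.
Step 2 — Component impedances:
  R: Z = R = 289 Ω
  C: Z = 1/(jωC) = -j/(ω·C) = 0 - j145.9 Ω
Step 3 — Series combination: Z_total = R + C = 289 - j145.9 Ω = 323.8∠-26.8° Ω.
Step 4 — Power factor: PF = cos(φ) = Re(Z)/|Z| = 289/323.76 = 0.8926.
Step 5 — Type: Im(Z) = -145.9 ⇒ leading (phase φ = -26.8°).

PF = 0.8926 (leading, φ = -26.8°)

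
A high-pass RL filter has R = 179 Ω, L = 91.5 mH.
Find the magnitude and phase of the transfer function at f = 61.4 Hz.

Step 1 — Angular frequency: ω = 2π·61.4 = 385.8 rad/s.
Step 2 — Transfer function: H(jω) = jωL/(R + jωL).
Step 3 — Numerator jωL = j·35.3; denominator R + jωL = 179 + j35.3.
Step 4 — H = 0.03743 + j0.1898.
Step 5 — Magnitude: |H| = 0.1935 (-14.3 dB); phase: φ = 78.8°.

|H| = 0.1935 (-14.3 dB), φ = 78.8°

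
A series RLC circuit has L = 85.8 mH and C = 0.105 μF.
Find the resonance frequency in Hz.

Step 1 — Resonance condition Im(Z)=0 gives ω₀ = 1/√(LC).
Step 2 — ω₀ = 1/√(0.0858·1.05e-07) = 1.054e+04 rad/s.
Step 3 — f₀ = ω₀/(2π) = 1677 Hz.

f₀ = 1677 Hz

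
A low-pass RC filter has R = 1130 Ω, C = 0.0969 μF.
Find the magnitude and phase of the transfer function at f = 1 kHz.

Step 1 — Angular frequency: ω = 2π·1000 = 6283 rad/s.
Step 2 — Transfer function: H(jω) = 1/(1 + jωRC).
Step 3 — Denominator: 1 + jωRC = 1 + j·6283·1130·9.69e-08 = 1 + j0.688.
Step 4 — H = 0.6787 - j0.467.
Step 5 — Magnitude: |H| = 0.8239 (-1.7 dB); phase: φ = -34.5°.

|H| = 0.8239 (-1.7 dB), φ = -34.5°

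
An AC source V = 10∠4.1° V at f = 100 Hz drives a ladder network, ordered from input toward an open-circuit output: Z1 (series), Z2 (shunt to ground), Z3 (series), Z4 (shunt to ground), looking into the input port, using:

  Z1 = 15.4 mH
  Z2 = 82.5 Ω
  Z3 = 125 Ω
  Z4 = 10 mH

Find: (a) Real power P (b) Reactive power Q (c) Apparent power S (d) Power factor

Step 1 — Angular frequency: ω = 2π·f = 2π·100 = 628.3 rad/s.
Step 2 — Component impedances:
  Z1: Z = jωL = j·628.3·0.0154 = 0 + j9.676 Ω
  Z2: Z = R = 82.5 Ω
  Z3: Z = R = 125 Ω
  Z4: Z = jωL = j·628.3·0.01 = 0 + j6.283 Ω
Step 3 — Ladder network (open output): work backward from the far end, alternating series and parallel combinations. Z_in = 49.73 + j10.67 Ω = 50.86∠12.1° Ω.
Step 4 — Source phasor: V = 10∠4.1° V = 9.974 + j0.715 V.
Step 5 — Current: I = V / Z = 0.1947 - j0.02739 A = 0.1966∠-8.0° A.
Step 6 — Complex power: S = V·I* = 1.922 + j0.4124 VA.
Step 7 — Real power: P = Re(S) = 1.922 W.
Step 8 — Reactive power: Q = Im(S) = 0.4124 VAR.
Step 9 — Apparent power: |S| = 1.966 VA.
Step 10 — Power factor: PF = P/|S| = 0.9778 (lagging).

(a) P = 1.922 W  (b) Q = 0.4124 VAR  (c) S = 1.966 VA  (d) PF = 0.9778 (lagging)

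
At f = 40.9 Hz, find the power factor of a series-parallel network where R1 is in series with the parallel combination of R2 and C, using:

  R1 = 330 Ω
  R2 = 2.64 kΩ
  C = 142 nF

Step 1 — Angular frequency: ω = 2π·f = 2π·40.9 = 257 rad/s.
Step 2 — Component impedances:
  R1: Z = R = 330 Ω
  R2: Z = R = 2640 Ω
  C: Z = 1/(jωC) = -j/(ω·C) = 0 - j2.74e+04 Ω
Step 3 — Parallel branch: R2 || C = 1/(1/R2 + 1/C) = 2616 - j252 Ω.
Step 4 — Series with R1: Z_total = R1 + (R2 || C) = 2946 - j252 Ω = 2956∠-4.9° Ω.
Step 5 — Power factor: PF = cos(φ) = Re(Z)/|Z| = 2945.72/2956.48 = 0.9964.
Step 6 — Type: Im(Z) = -252 ⇒ leading (phase φ = -4.9°).

PF = 0.9964 (leading, φ = -4.9°)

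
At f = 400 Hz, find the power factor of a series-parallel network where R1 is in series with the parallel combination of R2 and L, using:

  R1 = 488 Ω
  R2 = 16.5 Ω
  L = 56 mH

Step 1 — Angular frequency: ω = 2π·f = 2π·400 = 2513 rad/s.
Step 2 — Component impedances:
  R1: Z = R = 488 Ω
  R2: Z = R = 16.5 Ω
  L: Z = jωL = j·2513·0.056 = 0 + j140.7 Ω
Step 3 — Parallel branch: R2 || L = 1/(1/R2 + 1/L) = 16.28 + j1.908 Ω.
Step 4 — Series with R1: Z_total = R1 + (R2 || L) = 504.3 + j1.908 Ω = 504.3∠0.2° Ω.
Step 5 — Power factor: PF = cos(φ) = Re(Z)/|Z| = 504.3/504.3 = 1.
Step 6 — Type: Im(Z) = 1.908 ⇒ lagging (phase φ = 0.2°).

PF = 1 (lagging, φ = 0.2°)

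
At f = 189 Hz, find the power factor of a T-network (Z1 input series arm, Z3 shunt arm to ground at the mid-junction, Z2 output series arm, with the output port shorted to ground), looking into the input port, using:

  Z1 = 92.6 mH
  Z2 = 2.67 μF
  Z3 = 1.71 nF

Step 1 — Angular frequency: ω = 2π·f = 2π·189 = 1188 rad/s.
Step 2 — Component impedances:
  Z1: Z = jωL = j·1188·0.0926 = 0 + j110 Ω
  Z2: Z = 1/(jωC) = -j/(ω·C) = 0 - j315.4 Ω
  Z3: Z = 1/(jωC) = -j/(ω·C) = 0 - j4.925e+05 Ω
Step 3 — With the output port shorted to ground, the output series arm Z2 runs from the junction to ground; the shunt arm Z3 also runs from the junction to ground. They appear in parallel: Z3 || Z2 = 0 - j315.2 Ω.
Step 4 — Series with input arm Z1: Z_in = Z1 + (Z3 || Z2) = 0 - j205.2 Ω = 205.2∠-90.0° Ω.
Step 5 — Power factor: PF = cos(φ) = Re(Z)/|Z| = 0/205.2 = 0.
Step 6 — Type: Im(Z) = -205.2 ⇒ leading (phase φ = -90.0°).

PF = 0 (leading, φ = -90.0°)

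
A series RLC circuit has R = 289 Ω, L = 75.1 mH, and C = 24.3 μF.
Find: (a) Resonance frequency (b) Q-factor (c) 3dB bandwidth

Step 1 — Resonance: ω₀ = 1/√(LC) = 1/√(0.0751·2.43e-05) = 740.2 rad/s.
Step 2 — f₀ = ω₀/(2π) = 117.8 Hz.
Step 3 — Series Q: Q = ω₀L/R = 740.2·0.0751/289 = 0.1924.
Step 4 — Bandwidth: Δω = ω₀/Q = 3848 rad/s; BW = Δω/(2π) = 612.5 Hz.

(a) f₀ = 117.8 Hz  (b) Q = 0.1924  (c) BW = 612.5 Hz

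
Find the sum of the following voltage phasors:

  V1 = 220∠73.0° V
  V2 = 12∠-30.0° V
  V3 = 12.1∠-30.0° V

Step 1 — Convert each phasor to rectangular form:
  V1 = 220·(cos(73.0°) + j·sin(73.0°)) = 64.32 + j210.4 V
  V2 = 12·(cos(-30.0°) + j·sin(-30.0°)) = 10.39 - j6 V
  V3 = 12.1·(cos(-30.0°) + j·sin(-30.0°)) = 10.48 - j6.05 V
Step 2 — Sum components: V_total = 85.19 + j198.3 V.
Step 3 — Convert to polar: |V_total| = 215.9 V, ∠V_total = 66.8°.

V_total = 215.9∠66.8° V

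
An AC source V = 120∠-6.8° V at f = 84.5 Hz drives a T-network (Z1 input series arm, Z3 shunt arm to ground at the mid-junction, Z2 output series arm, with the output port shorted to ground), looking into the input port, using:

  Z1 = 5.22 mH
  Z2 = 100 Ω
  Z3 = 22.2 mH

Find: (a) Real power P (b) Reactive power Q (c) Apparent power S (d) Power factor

Step 1 — Angular frequency: ω = 2π·f = 2π·84.5 = 530.9 rad/s.
Step 2 — Component impedances:
  Z1: Z = jωL = j·530.9·0.00522 = 0 + j2.771 Ω
  Z2: Z = R = 100 Ω
  Z3: Z = jωL = j·530.9·0.0222 = 0 + j11.79 Ω
Step 3 — With the output port shorted to ground, the output series arm Z2 runs from the junction to ground; the shunt arm Z3 also runs from the junction to ground. They appear in parallel: Z3 || Z2 = 1.37 + j11.63 Ω.
Step 4 — Series with input arm Z1: Z_in = Z1 + (Z3 || Z2) = 1.37 + j14.4 Ω = 14.46∠84.6° Ω.
Step 5 — Source phasor: V = 120∠-6.8° V = 119.2 - j14.21 V.
Step 6 — Current: I = V / Z = -0.1974 - j8.295 A = 8.298∠-91.4° A.
Step 7 — Complex power: S = V·I* = 94.34 + j991.3 VA.
Step 8 — Real power: P = Re(S) = 94.34 W.
Step 9 — Reactive power: Q = Im(S) = 991.3 VAR.
Step 10 — Apparent power: |S| = 995.7 VA.
Step 11 — Power factor: PF = P/|S| = 0.09475 (lagging).

(a) P = 94.34 W  (b) Q = 991.3 VAR  (c) S = 995.7 VA  (d) PF = 0.09475 (lagging)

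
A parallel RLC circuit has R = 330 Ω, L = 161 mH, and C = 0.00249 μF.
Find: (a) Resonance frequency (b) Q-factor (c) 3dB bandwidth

Step 1 — Resonance: ω₀ = 1/√(LC) = 1/√(0.161·2.49e-09) = 4.994e+04 rad/s.
Step 2 — f₀ = ω₀/(2π) = 7949 Hz.
Step 3 — Parallel Q: Q = R/(ω₀L) = 330/(4.994e+04·0.161) = 0.04104.
Step 4 — Bandwidth: Δω = ω₀/Q = 1.217e+06 rad/s; BW = Δω/(2π) = 1.937e+05 Hz.

(a) f₀ = 7949 Hz  (b) Q = 0.04104  (c) BW = 1.937e+05 Hz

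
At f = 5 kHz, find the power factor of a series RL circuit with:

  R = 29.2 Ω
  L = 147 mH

Step 1 — Angular frequency: ω = 2π·f = 2π·5000 = 3.142e+04 rad/s.
Step 2 — Component impedances:
  R: Z = R = 29.2 Ω
  L: Z = jωL = j·3.142e+04·0.147 = 0 + j4618 Ω
Step 3 — Series combination: Z_total = R + L = 29.2 + j4618 Ω = 4618∠89.6° Ω.
Step 4 — Power factor: PF = cos(φ) = Re(Z)/|Z| = 29.2/4618 = 0.006323.
Step 5 — Type: Im(Z) = 4618 ⇒ lagging (phase φ = 89.6°).

PF = 0.006323 (lagging, φ = 89.6°)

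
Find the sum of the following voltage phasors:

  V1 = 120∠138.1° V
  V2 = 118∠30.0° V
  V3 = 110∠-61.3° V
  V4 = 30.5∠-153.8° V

Step 1 — Convert each phasor to rectangular form:
  V1 = 120·(cos(138.1°) + j·sin(138.1°)) = -89.32 + j80.14 V
  V2 = 118·(cos(30.0°) + j·sin(30.0°)) = 102.2 + j59 V
  V3 = 110·(cos(-61.3°) + j·sin(-61.3°)) = 52.82 - j96.49 V
  V4 = 30.5·(cos(-153.8°) + j·sin(-153.8°)) = -27.37 - j13.47 V
Step 2 — Sum components: V_total = 38.33 + j29.19 V.
Step 3 — Convert to polar: |V_total| = 48.18 V, ∠V_total = 37.3°.

V_total = 48.18∠37.3° V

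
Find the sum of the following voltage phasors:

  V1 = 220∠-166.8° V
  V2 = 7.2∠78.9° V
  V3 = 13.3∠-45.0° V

Step 1 — Convert each phasor to rectangular form:
  V1 = 220·(cos(-166.8°) + j·sin(-166.8°)) = -214.2 - j50.24 V
  V2 = 7.2·(cos(78.9°) + j·sin(78.9°)) = 1.386 + j7.065 V
  V3 = 13.3·(cos(-45.0°) + j·sin(-45.0°)) = 9.405 - j9.405 V
Step 2 — Sum components: V_total = -203.4 - j52.58 V.
Step 3 — Convert to polar: |V_total| = 210.1 V, ∠V_total = -165.5°.

V_total = 210.1∠-165.5° V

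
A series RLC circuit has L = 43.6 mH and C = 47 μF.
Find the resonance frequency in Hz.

Step 1 — Resonance condition Im(Z)=0 gives ω₀ = 1/√(LC).
Step 2 — ω₀ = 1/√(0.0436·4.7e-05) = 698.6 rad/s.
Step 3 — f₀ = ω₀/(2π) = 111.2 Hz.

f₀ = 111.2 Hz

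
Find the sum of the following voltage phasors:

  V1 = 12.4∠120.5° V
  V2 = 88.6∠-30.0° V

Step 1 — Convert each phasor to rectangular form:
  V1 = 12.4·(cos(120.5°) + j·sin(120.5°)) = -6.293 + j10.68 V
  V2 = 88.6·(cos(-30.0°) + j·sin(-30.0°)) = 76.73 - j44.3 V
Step 2 — Sum components: V_total = 70.44 - j33.62 V.
Step 3 — Convert to polar: |V_total| = 78.05 V, ∠V_total = -25.5°.

V_total = 78.05∠-25.5° V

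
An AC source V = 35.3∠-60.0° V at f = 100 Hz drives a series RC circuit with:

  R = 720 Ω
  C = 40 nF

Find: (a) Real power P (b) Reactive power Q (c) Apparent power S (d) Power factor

Step 1 — Angular frequency: ω = 2π·f = 2π·100 = 628.3 rad/s.
Step 2 — Component impedances:
  R: Z = R = 720 Ω
  C: Z = 1/(jωC) = -j/(ω·C) = 0 - j3.979e+04 Ω
Step 3 — Series combination: Z_total = R + C = 720 - j3.979e+04 Ω = 3.98e+04∠-89.0° Ω.
Step 4 — Source phasor: V = 35.3∠-60.0° V = 17.65 - j30.57 V.
Step 5 — Current: I = V / Z = 0.0007761 + j0.0004295 A = 0.000887∠29.0° A.
Step 6 — Complex power: S = V·I* = 0.0005665 - j0.03131 VA.
Step 7 — Real power: P = Re(S) = 0.0005665 W.
Step 8 — Reactive power: Q = Im(S) = -0.03131 VAR.
Step 9 — Apparent power: |S| = 0.03131 VA.
Step 10 — Power factor: PF = P/|S| = 0.01809 (leading).

(a) P = 0.0005665 W  (b) Q = -0.03131 VAR  (c) S = 0.03131 VA  (d) PF = 0.01809 (leading)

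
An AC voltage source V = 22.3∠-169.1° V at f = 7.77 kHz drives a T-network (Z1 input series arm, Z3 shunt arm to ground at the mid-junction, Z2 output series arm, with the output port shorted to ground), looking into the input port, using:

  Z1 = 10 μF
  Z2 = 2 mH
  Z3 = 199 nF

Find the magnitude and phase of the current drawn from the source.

Step 1 — Angular frequency: ω = 2π·f = 2π·7770 = 4.882e+04 rad/s.
Step 2 — Component impedances:
  Z1: Z = 1/(jωC) = -j/(ω·C) = 0 - j2.048 Ω
  Z2: Z = jωL = j·4.882e+04·0.002 = 0 + j97.64 Ω
  Z3: Z = 1/(jωC) = -j/(ω·C) = 0 - j102.9 Ω
Step 3 — With the output port shorted to ground, the output series arm Z2 runs from the junction to ground; the shunt arm Z3 also runs from the junction to ground. They appear in parallel: Z3 || Z2 = 0 + j1900 Ω.
Step 4 — Series with input arm Z1: Z_in = Z1 + (Z3 || Z2) = 0 + j1898 Ω = 1898∠90.0° Ω.
Step 5 — Source phasor: V = 22.3∠-169.1° V = -21.9 - j4.217 V.
Step 6 — Ohm's law: I = V / Z_total = (-21.9 - j4.217) / (0 + j1898) = -0.002222 + j0.01154 A.
Step 7 — Convert to polar: |I| = 0.01175 A, ∠I = 100.9°.

I = 0.01175∠100.9° A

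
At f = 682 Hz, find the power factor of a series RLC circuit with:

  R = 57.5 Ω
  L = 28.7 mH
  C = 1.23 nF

Step 1 — Angular frequency: ω = 2π·f = 2π·682 = 4285 rad/s.
Step 2 — Component impedances:
  R: Z = R = 57.5 Ω
  L: Z = jωL = j·4285·0.0287 = 0 + j123 Ω
  C: Z = 1/(jωC) = -j/(ω·C) = 0 - j1.897e+05 Ω
Step 3 — Series combination: Z_total = R + L + C = 57.5 - j1.896e+05 Ω = 1.896e+05∠-90.0° Ω.
Step 4 — Power factor: PF = cos(φ) = Re(Z)/|Z| = 57.5/1.896e+05 = 0.0003033.
Step 5 — Type: Im(Z) = -1.896e+05 ⇒ leading (phase φ = -90.0°).

PF = 0.0003033 (leading, φ = -90.0°)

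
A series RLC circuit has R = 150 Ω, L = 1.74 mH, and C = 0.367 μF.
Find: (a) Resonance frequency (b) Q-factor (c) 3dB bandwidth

Step 1 — Resonance: ω₀ = 1/√(LC) = 1/√(0.00174·3.67e-07) = 3.957e+04 rad/s.
Step 2 — f₀ = ω₀/(2π) = 6298 Hz.
Step 3 — Series Q: Q = ω₀L/R = 3.957e+04·0.00174/150 = 0.459.
Step 4 — Bandwidth: Δω = ω₀/Q = 8.621e+04 rad/s; BW = Δω/(2π) = 1.372e+04 Hz.

(a) f₀ = 6298 Hz  (b) Q = 0.459  (c) BW = 1.372e+04 Hz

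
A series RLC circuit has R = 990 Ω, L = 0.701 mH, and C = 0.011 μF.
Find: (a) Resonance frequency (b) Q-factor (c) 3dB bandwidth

Step 1 — Resonance condition Im(Z)=0 gives ω₀ = 1/√(LC).
Step 2 — ω₀ = 1/√(0.000701·1.1e-08) = 3.601e+05 rad/s.
Step 3 — f₀ = ω₀/(2π) = 5.731e+04 Hz.
Step 4 — Series Q: Q = ω₀L/R = 3.601e+05·0.000701/990 = 0.255.
Step 5 — 3dB bandwidth: Δω = ω₀/Q = 1.412e+06 rad/s; BW = Δω/(2π) = 2.248e+05 Hz.

(a) f₀ = 5.731e+04 Hz  (b) Q = 0.255  (c) BW = 2.248e+05 Hz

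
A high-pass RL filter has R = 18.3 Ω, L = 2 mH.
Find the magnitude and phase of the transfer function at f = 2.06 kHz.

Step 1 — Angular frequency: ω = 2π·2060 = 1.294e+04 rad/s.
Step 2 — Transfer function: H(jω) = jωL/(R + jωL).
Step 3 — Numerator jωL = j·25.89; denominator R + jωL = 18.3 + j25.89.
Step 4 — H = 0.6668 + j0.4714.
Step 5 — Magnitude: |H| = 0.8166 (-1.8 dB); phase: φ = 35.3°.

|H| = 0.8166 (-1.8 dB), φ = 35.3°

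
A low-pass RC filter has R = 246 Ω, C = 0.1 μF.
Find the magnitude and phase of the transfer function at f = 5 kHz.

Step 1 — Angular frequency: ω = 2π·5000 = 3.142e+04 rad/s.
Step 2 — Transfer function: H(jω) = 1/(1 + jωRC).
Step 3 — Denominator: 1 + jωRC = 1 + j·3.142e+04·246·1e-07 = 1 + j0.7728.
Step 4 — H = 0.6261 - j0.4838.
Step 5 — Magnitude: |H| = 0.7912 (-2.0 dB); phase: φ = -37.7°.

|H| = 0.7912 (-2.0 dB), φ = -37.7°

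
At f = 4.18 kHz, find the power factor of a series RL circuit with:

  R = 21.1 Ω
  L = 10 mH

Step 1 — Angular frequency: ω = 2π·f = 2π·4180 = 2.626e+04 rad/s.
Step 2 — Component impedances:
  R: Z = R = 21.1 Ω
  L: Z = jωL = j·2.626e+04·0.01 = 0 + j262.6 Ω
Step 3 — Series combination: Z_total = R + L = 21.1 + j262.6 Ω = 263.5∠85.4° Ω.
Step 4 — Power factor: PF = cos(φ) = Re(Z)/|Z| = 21.1/263.5 = 0.08008.
Step 5 — Type: Im(Z) = 262.6 ⇒ lagging (phase φ = 85.4°).

PF = 0.08008 (lagging, φ = 85.4°)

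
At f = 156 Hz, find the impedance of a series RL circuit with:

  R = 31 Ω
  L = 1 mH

Step 1 — Angular frequency: ω = 2π·f = 2π·156 = 980.2 rad/s.
Step 2 — Component impedances:
  R: Z = R = 31 Ω
  L: Z = jωL = j·980.2·0.001 = 0 + j0.9802 Ω
Step 3 — Series combination: Z_total = R + L = 31 + j0.9802 Ω = 31.02∠1.8° Ω.

Z = 31 + j0.9802 Ω = 31.02∠1.8° Ω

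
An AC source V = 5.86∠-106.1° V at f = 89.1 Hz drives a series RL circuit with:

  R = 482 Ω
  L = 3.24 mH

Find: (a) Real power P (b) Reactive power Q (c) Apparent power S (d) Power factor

Step 1 — Angular frequency: ω = 2π·f = 2π·89.1 = 559.8 rad/s.
Step 2 — Component impedances:
  R: Z = R = 482 Ω
  L: Z = jωL = j·559.8·0.00324 = 0 + j1.814 Ω
Step 3 — Series combination: Z_total = R + L = 482 + j1.814 Ω = 482∠0.2° Ω.
Step 4 — Source phasor: V = 5.86∠-106.1° V = -1.625 - j5.63 V.
Step 5 — Current: I = V / Z = -0.003415 - j0.01167 A = 0.01216∠-106.3° A.
Step 6 — Complex power: S = V·I* = 0.07124 + j0.0002681 VA.
Step 7 — Real power: P = Re(S) = 0.07124 W.
Step 8 — Reactive power: Q = Im(S) = 0.0002681 VAR.
Step 9 — Apparent power: |S| = 0.07124 VA.
Step 10 — Power factor: PF = P/|S| = 1 (lagging).

(a) P = 0.07124 W  (b) Q = 0.0002681 VAR  (c) S = 0.07124 VA  (d) PF = 1 (lagging)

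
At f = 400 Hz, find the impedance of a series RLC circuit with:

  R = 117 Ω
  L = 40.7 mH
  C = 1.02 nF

Step 1 — Angular frequency: ω = 2π·f = 2π·400 = 2513 rad/s.
Step 2 — Component impedances:
  R: Z = R = 117 Ω
  L: Z = jωL = j·2513·0.0407 = 0 + j102.3 Ω
  C: Z = 1/(jωC) = -j/(ω·C) = 0 - j3.901e+05 Ω
Step 3 — Series combination: Z_total = R + L + C = 117 - j3.9e+05 Ω = 3.9e+05∠-90.0° Ω.

Z = 117 - j3.9e+05 Ω = 3.9e+05∠-90.0° Ω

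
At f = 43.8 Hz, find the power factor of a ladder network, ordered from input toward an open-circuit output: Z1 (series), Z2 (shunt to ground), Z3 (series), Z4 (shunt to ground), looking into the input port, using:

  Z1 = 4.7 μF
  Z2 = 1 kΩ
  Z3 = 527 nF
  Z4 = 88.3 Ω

Step 1 — Angular frequency: ω = 2π·f = 2π·43.8 = 275.2 rad/s.
Step 2 — Component impedances:
  Z1: Z = 1/(jωC) = -j/(ω·C) = 0 - j773.1 Ω
  Z2: Z = R = 1000 Ω
  Z3: Z = 1/(jωC) = -j/(ω·C) = 0 - j6895 Ω
  Z4: Z = R = 88.3 Ω
Step 3 — Ladder network (open output): work backward from the far end, alternating series and parallel combinations. Z_in = 977.7 - j914.6 Ω = 1339∠-43.1° Ω.
Step 4 — Power factor: PF = cos(φ) = Re(Z)/|Z| = 977.66/1338.8 = 0.7303.
Step 5 — Type: Im(Z) = -914.6 ⇒ leading (phase φ = -43.1°).

PF = 0.7303 (leading, φ = -43.1°)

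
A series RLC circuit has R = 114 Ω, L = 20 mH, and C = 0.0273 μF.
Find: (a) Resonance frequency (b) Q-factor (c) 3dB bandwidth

Step 1 — Resonance: ω₀ = 1/√(LC) = 1/√(0.02·2.73e-08) = 4.28e+04 rad/s.
Step 2 — f₀ = ω₀/(2π) = 6811 Hz.
Step 3 — Series Q: Q = ω₀L/R = 4.28e+04·0.02/114 = 7.508.
Step 4 — Bandwidth: Δω = ω₀/Q = 5700 rad/s; BW = Δω/(2π) = 907.2 Hz.

(a) f₀ = 6811 Hz  (b) Q = 7.508  (c) BW = 907.2 Hz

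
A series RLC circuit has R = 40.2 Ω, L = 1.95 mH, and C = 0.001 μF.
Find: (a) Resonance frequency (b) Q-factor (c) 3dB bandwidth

Step 1 — Resonance condition Im(Z)=0 gives ω₀ = 1/√(LC).
Step 2 — ω₀ = 1/√(0.00195·1e-09) = 7.161e+05 rad/s.
Step 3 — f₀ = ω₀/(2π) = 1.14e+05 Hz.
Step 4 — Series Q: Q = ω₀L/R = 7.161e+05·0.00195/40.2 = 34.74.
Step 5 — 3dB bandwidth: Δω = ω₀/Q = 2.062e+04 rad/s; BW = Δω/(2π) = 3281 Hz.

(a) f₀ = 1.14e+05 Hz  (b) Q = 34.74  (c) BW = 3281 Hz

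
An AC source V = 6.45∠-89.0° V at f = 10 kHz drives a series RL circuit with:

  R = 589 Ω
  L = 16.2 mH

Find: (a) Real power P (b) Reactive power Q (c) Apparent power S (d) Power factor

Step 1 — Angular frequency: ω = 2π·f = 2π·1e+04 = 6.283e+04 rad/s.
Step 2 — Component impedances:
  R: Z = R = 589 Ω
  L: Z = jωL = j·6.283e+04·0.0162 = 0 + j1018 Ω
Step 3 — Series combination: Z_total = R + L = 589 + j1018 Ω = 1176∠59.9° Ω.
Step 4 — Source phasor: V = 6.45∠-89.0° V = 0.1126 - j6.449 V.
Step 5 — Current: I = V / Z = -0.004699 - j0.002829 A = 0.005485∠-148.9° A.
Step 6 — Complex power: S = V·I* = 0.01772 + j0.03062 VA.
Step 7 — Real power: P = Re(S) = 0.01772 W.
Step 8 — Reactive power: Q = Im(S) = 0.03062 VAR.
Step 9 — Apparent power: |S| = 0.03538 VA.
Step 10 — Power factor: PF = P/|S| = 0.5008 (lagging).

(a) P = 0.01772 W  (b) Q = 0.03062 VAR  (c) S = 0.03538 VA  (d) PF = 0.5008 (lagging)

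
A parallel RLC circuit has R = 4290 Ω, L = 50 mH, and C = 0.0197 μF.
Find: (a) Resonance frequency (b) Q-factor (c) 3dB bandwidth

Step 1 — Resonance: ω₀ = 1/√(LC) = 1/√(0.05·1.97e-08) = 3.186e+04 rad/s.
Step 2 — f₀ = ω₀/(2π) = 5071 Hz.
Step 3 — Parallel Q: Q = R/(ω₀L) = 4290/(3.186e+04·0.05) = 2.693.
Step 4 — Bandwidth: Δω = ω₀/Q = 1.183e+04 rad/s; BW = Δω/(2π) = 1883 Hz.

(a) f₀ = 5071 Hz  (b) Q = 2.693  (c) BW = 1883 Hz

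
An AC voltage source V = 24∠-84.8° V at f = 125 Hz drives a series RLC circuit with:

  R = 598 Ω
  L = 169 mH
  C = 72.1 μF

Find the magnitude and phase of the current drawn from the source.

Step 1 — Angular frequency: ω = 2π·f = 2π·125 = 785.4 rad/s.
Step 2 — Component impedances:
  R: Z = R = 598 Ω
  L: Z = jωL = j·785.4·0.169 = 0 + j132.7 Ω
  C: Z = 1/(jωC) = -j/(ω·C) = 0 - j17.66 Ω
Step 3 — Series combination: Z_total = R + L + C = 598 + j115.1 Ω = 609∠10.9° Ω.
Step 4 — Source phasor: V = 24∠-84.8° V = 2.175 - j23.9 V.
Step 5 — Ohm's law: I = V / Z_total = (2.175 - j23.9) / (598 + j115.1) = -0.003909 - j0.03922 A.
Step 6 — Convert to polar: |I| = 0.03941 A, ∠I = -95.7°.

I = 0.03941∠-95.7° A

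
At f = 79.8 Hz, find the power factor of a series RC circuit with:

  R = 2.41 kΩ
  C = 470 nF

Step 1 — Angular frequency: ω = 2π·f = 2π·79.8 = 501.4 rad/s.
Step 2 — Component impedances:
  R: Z = R = 2410 Ω
  C: Z = 1/(jωC) = -j/(ω·C) = 0 - j4243 Ω
Step 3 — Series combination: Z_total = R + C = 2410 - j4243 Ω = 4880∠-60.4° Ω.
Step 4 — Power factor: PF = cos(φ) = Re(Z)/|Z| = 2410/4880.1 = 0.4938.
Step 5 — Type: Im(Z) = -4243 ⇒ leading (phase φ = -60.4°).

PF = 0.4938 (leading, φ = -60.4°)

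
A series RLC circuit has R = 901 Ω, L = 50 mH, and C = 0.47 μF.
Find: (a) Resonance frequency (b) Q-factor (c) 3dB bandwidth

Step 1 — Resonance: ω₀ = 1/√(LC) = 1/√(0.05·4.7e-07) = 6523 rad/s.
Step 2 — f₀ = ω₀/(2π) = 1038 Hz.
Step 3 — Series Q: Q = ω₀L/R = 6523·0.05/901 = 0.362.
Step 4 — Bandwidth: Δω = ω₀/Q = 1.802e+04 rad/s; BW = Δω/(2π) = 2868 Hz.

(a) f₀ = 1038 Hz  (b) Q = 0.362  (c) BW = 2868 Hz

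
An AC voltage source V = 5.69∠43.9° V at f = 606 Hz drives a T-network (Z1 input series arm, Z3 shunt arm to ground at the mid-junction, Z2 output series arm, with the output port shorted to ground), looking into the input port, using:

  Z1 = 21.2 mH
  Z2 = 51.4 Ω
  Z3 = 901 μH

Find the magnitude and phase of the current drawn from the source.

Step 1 — Angular frequency: ω = 2π·f = 2π·606 = 3808 rad/s.
Step 2 — Component impedances:
  Z1: Z = jωL = j·3808·0.0212 = 0 + j80.72 Ω
  Z2: Z = R = 51.4 Ω
  Z3: Z = jωL = j·3808·0.000901 = 0 + j3.431 Ω
Step 3 — With the output port shorted to ground, the output series arm Z2 runs from the junction to ground; the shunt arm Z3 also runs from the junction to ground. They appear in parallel: Z3 || Z2 = 0.228 + j3.415 Ω.
Step 4 — Series with input arm Z1: Z_in = Z1 + (Z3 || Z2) = 0.228 + j84.14 Ω = 84.14∠89.8° Ω.
Step 5 — Source phasor: V = 5.69∠43.9° V = 4.1 + j3.945 V.
Step 6 — Ohm's law: I = V / Z_total = (4.1 + j3.945) / (0.228 + j84.14) = 0.04703 - j0.0486 A.
Step 7 — Convert to polar: |I| = 0.06763 A, ∠I = -45.9°.

I = 0.06763∠-45.9° A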